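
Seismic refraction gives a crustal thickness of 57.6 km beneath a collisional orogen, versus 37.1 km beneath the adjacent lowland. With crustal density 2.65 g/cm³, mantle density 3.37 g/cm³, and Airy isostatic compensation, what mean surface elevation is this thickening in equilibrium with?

4.38 km

Excess crust Δ = 57.6 km − 37.1 km = 20.5 km, split between elevation h and root r with h + r = Δ.
Airy balance ρ_c h = (ρ_m − ρ_c) r gives r = h ρ_c/(ρ_m − ρ_c), so h (1 + ρ_c/(ρ_m − ρ_c)) = Δ, i.e. h = Δ (ρ_m − ρ_c)/ρ_m.
h = 20.5 km × 0.72/3.37 = 4.38 km.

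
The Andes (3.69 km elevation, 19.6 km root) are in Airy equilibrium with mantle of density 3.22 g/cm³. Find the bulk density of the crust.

2.71 g/cm³

ρ_c h = (ρ_m − ρ_c) r → ρ_c (h + r) = ρ_m r → ρ_c = ρ_m r / (h + r).
ρ_c = 3.22 × 19.6 km / (3.69 km + 19.6 km) = 2.71 g/cm³.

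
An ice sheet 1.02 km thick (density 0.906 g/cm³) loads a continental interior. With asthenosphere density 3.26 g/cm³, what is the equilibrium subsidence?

In Airy isostatic equilibrium: the ice load ρ_ice t is balanced by mantle displaced below, ρ_m s.
s = t ρ_ice / ρ_m = 1.02 km × 0.906/3.26 = 0.283 km.

0.283 km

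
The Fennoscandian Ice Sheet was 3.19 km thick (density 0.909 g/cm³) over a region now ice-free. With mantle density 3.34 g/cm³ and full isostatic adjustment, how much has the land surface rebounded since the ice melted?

0.868 km

Removing the load lets mantle flow back in; uplift u satisfies ρ_ice t = ρ_m u.
u = t ρ_ice/ρ_m = 3.19 km × 0.909/3.34 = 0.868 km.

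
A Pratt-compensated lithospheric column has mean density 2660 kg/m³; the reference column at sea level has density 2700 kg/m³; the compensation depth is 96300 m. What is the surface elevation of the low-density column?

1450 m

ρ_ref D = ρ (D + h) → h = D (ρ_ref − ρ)/ρ.
h = 96300 m × (2700 − 2660)/2660 = 1450 m.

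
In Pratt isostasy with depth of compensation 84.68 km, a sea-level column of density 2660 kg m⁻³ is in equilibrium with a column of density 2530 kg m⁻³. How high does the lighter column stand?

ρ_ref D = ρ (D + h) → h = D (ρ_ref − ρ)/ρ.
h = 84.68 km × (2660 − 2530)/2530 = 4.35 km.

4.35 km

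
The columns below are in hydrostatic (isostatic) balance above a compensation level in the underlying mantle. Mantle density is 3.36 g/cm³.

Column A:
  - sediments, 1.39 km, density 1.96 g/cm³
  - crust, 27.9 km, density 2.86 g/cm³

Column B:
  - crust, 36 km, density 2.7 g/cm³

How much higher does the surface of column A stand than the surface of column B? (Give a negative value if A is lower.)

−2.34 km

For any compensation level in the mantle, the mantle terms cancel and isostasy reduces to e = (Σt_A − Σt_B) − (Σ(ρt)_A − Σ(ρt)_B) / ρ_m.
Σt_A = 29.29 km; Σt_B = 36 km; Σ(ρt)_A = 82.5184; Σ(ρt)_B = 97.2 (in km·g/cm³).
e = (29.29 − 36) − (82.5184 − 97.2) / 3.36 = −2.34 km.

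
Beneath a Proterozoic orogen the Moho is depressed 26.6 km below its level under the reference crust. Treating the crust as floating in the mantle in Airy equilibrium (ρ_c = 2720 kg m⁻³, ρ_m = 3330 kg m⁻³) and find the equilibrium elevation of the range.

In Airy isostatic equilibrium: ρ_c h = (ρ_m − ρ_c) r.
h = r (ρ_m − ρ_c) / ρ_c = 26.6 km × (3330 − 2720) / 2720 = 5.97 km.

5.97 km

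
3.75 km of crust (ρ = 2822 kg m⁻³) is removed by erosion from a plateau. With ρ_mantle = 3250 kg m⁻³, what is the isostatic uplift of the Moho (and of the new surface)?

3.26 km

Unloading: uplift u = e ρ_c/ρ_m = 3.75 km × 2822/3250 = 3.26 km.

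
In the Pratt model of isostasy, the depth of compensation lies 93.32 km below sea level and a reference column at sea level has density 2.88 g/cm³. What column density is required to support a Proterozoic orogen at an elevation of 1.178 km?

2.84 g/cm³

Pratt balance: ρ_ref D = ρ (D + h).
ρ = ρ_ref D/(D + h) = 2.88 × 93.32 km/(93.32 km + 1.178 km) = 2.84 g/cm³.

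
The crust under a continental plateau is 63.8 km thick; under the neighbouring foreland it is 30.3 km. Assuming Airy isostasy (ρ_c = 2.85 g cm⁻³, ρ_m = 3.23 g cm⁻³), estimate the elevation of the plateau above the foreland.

Excess crust Δ = 63.8 km − 30.3 km = 33.5 km, split between elevation h and root r with h + r = Δ.
Airy balance ρ_c h = (ρ_m − ρ_c) r gives r = h ρ_c/(ρ_m − ρ_c), so h (1 + ρ_c/(ρ_m − ρ_c)) = Δ, i.e. h = Δ (ρ_m − ρ_c)/ρ_m.
h = 33.5 km × 0.38/3.23 = 3.94 km.

3.94 km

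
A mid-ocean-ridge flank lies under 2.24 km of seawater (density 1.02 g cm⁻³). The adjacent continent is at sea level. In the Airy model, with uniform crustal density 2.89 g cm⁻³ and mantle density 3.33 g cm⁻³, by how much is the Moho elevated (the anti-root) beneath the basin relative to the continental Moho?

For local isostatic compensation: replacing crust with seawater at the top is compensated by replacing crust with mantle at the base: d (ρ_c − ρ_w) = a (ρ_m − ρ_c).
a = d (ρ_c − ρ_w)/(ρ_m − ρ_c) = 2.24 km × 1.87/0.44 = 9.52 km.

9.52 km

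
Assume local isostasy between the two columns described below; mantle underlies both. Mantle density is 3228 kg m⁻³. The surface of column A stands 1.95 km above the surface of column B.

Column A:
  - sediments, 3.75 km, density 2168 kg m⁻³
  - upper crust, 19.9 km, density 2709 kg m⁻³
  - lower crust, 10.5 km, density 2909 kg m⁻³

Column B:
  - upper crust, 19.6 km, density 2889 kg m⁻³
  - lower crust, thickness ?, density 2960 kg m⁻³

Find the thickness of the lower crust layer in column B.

Take the compensation level at the base of the deeper column (depth z_c below the surface of column A) and equate Σ ρ_i t_i down to z_c; mantle fills any gap and the z_c terms cancel.
Column A: 3.75×2168 + 19.9×2709 + 10.5×2909 + (z_c − 34.15)×3228
Column B: 1.95×0 + 19.6×2889 + x×2960 + (z_c − 1.95 − 19.6 − x)×3228
The z_c×3228 term appears on both sides and cancels. Collect the known terms of each column as K = Σ(ρt)_known − 3228 × (depth of known layers): K_A = 92583.6 − 3228×34.15 = −17652.6; K_B = 56624.4 − 3228×(1.95 + 19.6) = −12939.
Balance: K_A = K_B − x×(3228 − 2960), so x = (K_B − K_A)/(3228 − 2960) = 4713.6/268 = 17.6 km.

17.6 km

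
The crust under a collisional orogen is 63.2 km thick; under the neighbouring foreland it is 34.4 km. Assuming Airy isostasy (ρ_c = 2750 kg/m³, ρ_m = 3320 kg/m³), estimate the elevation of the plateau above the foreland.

4.94 km

Excess crust Δ = 63.2 km − 34.4 km = 28.8 km, split between elevation h and root r with h + r = Δ.
Airy balance ρ_c h = (ρ_m − ρ_c) r gives r = h ρ_c/(ρ_m − ρ_c), so h (1 + ρ_c/(ρ_m − ρ_c)) = Δ, i.e. h = Δ (ρ_m − ρ_c)/ρ_m.
h = 28.8 km × 570/3320 = 4.94 km.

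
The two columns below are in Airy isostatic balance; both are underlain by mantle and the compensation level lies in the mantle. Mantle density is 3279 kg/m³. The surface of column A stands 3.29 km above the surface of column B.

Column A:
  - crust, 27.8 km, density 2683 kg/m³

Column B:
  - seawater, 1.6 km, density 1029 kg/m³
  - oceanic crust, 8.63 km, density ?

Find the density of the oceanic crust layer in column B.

Take the compensation level at the base of the deeper column (depth z_c below the surface of column A) and equate Σ ρ_i t_i down to z_c; mantle fills any gap and the z_c terms cancel.
Column A: 27.8×2683 + (z_c − 27.8)×3279
Column B: 3.29×0 + 1.6×1029 + 8.63×ρ + (z_c − 3.29 − 10.23)×3279
The z_c×3279 term appears on both sides and cancels. Collect the known terms of each column as K = Σ(ρt)_known − 3279 × (depth of known layers): K_A = 74587.4 − 3279×27.8 = −16568.8; K_B = 1646.4 − 3279×(3.29 + 10.23) = −42685.68.
Balance: K_A = K_B + 8.63×ρ, so ρ = (K_A − K_B)/8.63 = 26116.9/8.63 = 3030 kg/m³.

3030 kg/m³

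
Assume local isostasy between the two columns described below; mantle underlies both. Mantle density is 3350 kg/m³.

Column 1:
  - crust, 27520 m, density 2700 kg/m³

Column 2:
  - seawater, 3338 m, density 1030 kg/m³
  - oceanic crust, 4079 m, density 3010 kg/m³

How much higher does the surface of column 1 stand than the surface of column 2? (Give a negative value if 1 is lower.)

For any compensation level in the mantle, the mantle terms cancel and isostasy reduces to e = (Σt_1 − Σt_2) − (Σ(ρt)_1 − Σ(ρt)_2) / ρ_m.
Σt_1 = 27520 m; Σt_2 = 7417 m; Σ(ρt)_1 = 74304000; Σ(ρt)_2 = 15715930 (in m·kg/m³).
e = (27520 − 7417) − (74304000 − 15715930) / 3350 = 2610 m.

2610 m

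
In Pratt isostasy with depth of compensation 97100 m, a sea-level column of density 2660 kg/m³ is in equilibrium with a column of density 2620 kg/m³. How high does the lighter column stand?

1480 m

ρ_ref D = ρ (D + h) → h = D (ρ_ref − ρ)/ρ.
h = 97100 m × (2660 − 2620)/2620 = 1480 m.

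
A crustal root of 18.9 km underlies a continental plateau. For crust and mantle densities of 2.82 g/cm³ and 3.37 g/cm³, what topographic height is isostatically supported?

3.69 km

Isostatic balance requires: ρ_c h = (ρ_m − ρ_c) r.
h = r (ρ_m − ρ_c) / ρ_c = 18.9 km × (3.37 − 2.82) / 2.82 = 3.69 km.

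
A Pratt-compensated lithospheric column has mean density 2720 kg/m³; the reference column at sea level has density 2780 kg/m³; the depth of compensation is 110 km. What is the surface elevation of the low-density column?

2.43 km

ρ_ref D = ρ (D + h) → h = D (ρ_ref − ρ)/ρ.
h = 110 km × (2780 − 2720)/2720 = 2.43 km.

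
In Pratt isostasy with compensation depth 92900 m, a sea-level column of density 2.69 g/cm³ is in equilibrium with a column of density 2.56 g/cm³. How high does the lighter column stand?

ρ_ref D = ρ (D + h) → h = D (ρ_ref − ρ)/ρ.
h = 92900 m × (2.69 − 2.56)/2.56 = 4720 m.

4720 m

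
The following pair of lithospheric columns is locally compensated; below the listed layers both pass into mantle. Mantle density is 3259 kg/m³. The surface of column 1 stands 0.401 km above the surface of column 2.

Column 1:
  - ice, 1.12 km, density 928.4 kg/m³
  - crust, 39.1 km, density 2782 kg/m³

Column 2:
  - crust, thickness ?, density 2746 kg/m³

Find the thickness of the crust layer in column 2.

Take the compensation level at the base of the deeper column (depth z_c below the surface of column 1) and equate Σ ρ_i t_i down to z_c; mantle fills any gap and the z_c terms cancel.
Column 1: 1.12×928.4 + 39.1×2782 + (z_c − 40.22)×3259
Column 2: 0.401×0 + x×2746 + (z_c − 0.401 − 0 − x)×3259
The z_c×3259 term appears on both sides and cancels. Collect the known terms of each column as K = Σ(ρt)_known − 3259 × (depth of known layers): K_1 = 109816.008 − 3259×40.22 = −21260.972; K_2 = 0 − 3259×(0.401 + 0) = −1306.859.
Balance: K_1 = K_2 − x×(3259 − 2746), so x = (K_2 − K_1)/(3259 − 2746) = 19954.1/513 = 38.9 km.

38.9 km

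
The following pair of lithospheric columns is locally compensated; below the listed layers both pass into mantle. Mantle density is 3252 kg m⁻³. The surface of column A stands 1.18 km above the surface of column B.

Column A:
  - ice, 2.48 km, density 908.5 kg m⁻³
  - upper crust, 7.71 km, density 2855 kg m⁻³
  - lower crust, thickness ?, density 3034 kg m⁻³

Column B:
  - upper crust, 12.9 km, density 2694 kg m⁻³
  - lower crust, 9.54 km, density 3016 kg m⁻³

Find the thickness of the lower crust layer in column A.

Take the compensation level at the base of the deeper column (depth z_c below the surface of column A) and equate Σ ρ_i t_i down to z_c; mantle fills any gap and the z_c terms cancel.
Column A: 2.48×908.5 + 7.71×2855 + x×3034 + (z_c − 10.19 − x)×3252
Column B: 1.18×0 + 12.9×2694 + 9.54×3016 + (z_c − 1.18 − 22.44)×3252
The z_c×3252 term appears on both sides and cancels. Collect the known terms of each column as K = Σ(ρt)_known − 3252 × (depth of known layers): K_A = 24265.13 − 3252×10.19 = −8872.75; K_B = 63525.24 − 3252×(1.18 + 22.44) = −13287.
Balance: K_A − x×(3252 − 3034) = K_B, so x = (K_A − K_B)/(3252 − 3034) = 4414.25/218 = 20.2 km.

20.2 km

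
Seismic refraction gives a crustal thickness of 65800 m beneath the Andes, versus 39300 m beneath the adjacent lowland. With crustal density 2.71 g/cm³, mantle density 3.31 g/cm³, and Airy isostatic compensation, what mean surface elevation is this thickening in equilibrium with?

Excess crust Δ = 65800 m − 39300 m = 26500 m, split between elevation h and root r with h + r = Δ.
Airy balance ρ_c h = (ρ_m − ρ_c) r gives r = h ρ_c/(ρ_m − ρ_c), so h (1 + ρ_c/(ρ_m − ρ_c)) = Δ, i.e. h = Δ (ρ_m − ρ_c)/ρ_m.
h = 26500 m × 0.6/3.31 = 4800 m.

4800 m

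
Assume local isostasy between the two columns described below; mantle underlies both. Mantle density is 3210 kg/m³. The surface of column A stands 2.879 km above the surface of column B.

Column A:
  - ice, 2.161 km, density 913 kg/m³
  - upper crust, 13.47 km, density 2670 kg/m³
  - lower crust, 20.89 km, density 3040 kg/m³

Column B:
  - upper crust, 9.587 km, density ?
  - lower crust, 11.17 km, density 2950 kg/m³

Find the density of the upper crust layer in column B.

Take the compensation level at the base of the deeper column (depth z_c below the surface of column A) and equate Σ ρ_i t_i down to z_c; mantle fills any gap and the z_c terms cancel.
Column A: 2.161×913 + 13.47×2670 + 20.89×3040 + (z_c − 36.521)×3210
Column B: 2.879×0 + 9.587×ρ + 11.17×2950 + (z_c − 2.879 − 20.757)×3210
The z_c×3210 term appears on both sides and cancels. Collect the known terms of each column as K = Σ(ρt)_known − 3210 × (depth of known layers): K_A = 101443.493 − 3210×36.521 = −15788.917; K_B = 32951.5 − 3210×(2.879 + 20.757) = −42920.06.
Balance: K_A = K_B + 9.587×ρ, so ρ = (K_A − K_B)/9.587 = 27131.1/9.587 = 2830 kg/m³.

2830 kg/m³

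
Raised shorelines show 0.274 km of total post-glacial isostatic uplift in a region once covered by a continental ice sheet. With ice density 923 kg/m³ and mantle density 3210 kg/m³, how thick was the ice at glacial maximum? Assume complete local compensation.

u = t ρ_ice/ρ_m → t = u ρ_m/ρ_ice = 0.274 km × 3210/923 = 0.953 km.

0.953 km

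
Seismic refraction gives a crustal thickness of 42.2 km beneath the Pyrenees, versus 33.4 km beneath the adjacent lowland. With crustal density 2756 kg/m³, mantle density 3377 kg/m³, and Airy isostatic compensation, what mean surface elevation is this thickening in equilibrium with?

1.62 km

Excess crust Δ = 42.2 km − 33.4 km = 8.8 km, split between elevation h and root r with h + r = Δ.
Airy balance ρ_c h = (ρ_m − ρ_c) r gives r = h ρ_c/(ρ_m − ρ_c), so h (1 + ρ_c/(ρ_m − ρ_c)) = Δ, i.e. h = Δ (ρ_m − ρ_c)/ρ_m.
h = 8.8 km × 621/3377 = 1.62 km.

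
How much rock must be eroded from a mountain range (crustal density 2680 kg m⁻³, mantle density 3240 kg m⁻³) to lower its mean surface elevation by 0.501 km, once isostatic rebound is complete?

2.9 km

Net drop Δ = e − u = e − e ρ_c/ρ_m = e (ρ_m − ρ_c)/ρ_m.
e = Δ ρ_m/(ρ_m − ρ_c) = 0.501 km × 3240/560 = 2.9 km.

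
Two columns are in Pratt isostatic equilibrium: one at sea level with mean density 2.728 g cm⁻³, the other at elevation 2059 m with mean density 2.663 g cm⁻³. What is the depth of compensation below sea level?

84400 m

ρ_ref D = ρ (D + h) → D (ρ_ref − ρ) = ρ h.
D = ρ h/(ρ_ref − ρ) = 2.663 × 2059 m/(2.728 − 2.663) = 84400 m.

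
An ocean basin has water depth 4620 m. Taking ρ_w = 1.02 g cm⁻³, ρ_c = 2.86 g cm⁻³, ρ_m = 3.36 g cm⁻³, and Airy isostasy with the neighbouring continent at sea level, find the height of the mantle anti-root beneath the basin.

17000 m

Balancing pressure at the compensation depth: replacing crust with seawater at the top is compensated by replacing crust with mantle at the base: d (ρ_c − ρ_w) = a (ρ_m − ρ_c).
a = d (ρ_c − ρ_w)/(ρ_m − ρ_c) = 4620 m × 1.84/0.5 = 17000 m.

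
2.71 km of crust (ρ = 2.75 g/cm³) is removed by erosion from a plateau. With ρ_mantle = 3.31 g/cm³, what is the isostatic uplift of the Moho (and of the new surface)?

2.25 km

Unloading: uplift u = e ρ_c/ρ_m = 2.71 km × 2.75/3.31 = 2.25 km.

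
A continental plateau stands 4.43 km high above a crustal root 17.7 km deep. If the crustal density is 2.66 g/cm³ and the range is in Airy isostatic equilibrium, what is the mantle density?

3.33 g/cm³

Airy balance: ρ_c h = (ρ_m − ρ_c) r → ρ_m = ρ_c (1 + h/r).
ρ_m = 2.66 × (1 + 4.43 km/17.7 km) = 3.33 g/cm³.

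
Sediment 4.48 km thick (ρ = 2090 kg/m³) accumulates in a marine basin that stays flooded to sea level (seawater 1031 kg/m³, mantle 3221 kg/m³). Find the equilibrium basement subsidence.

Submarine loading: the sediment displaces seawater, and the subsidence is in turn flooded, so s (ρ_m − ρ_w) = t (ρ_sed − ρ_w).
s = 4.48 km × (2090 − 1031) / (3221 − 1031) = 2.17 km.

2.17 km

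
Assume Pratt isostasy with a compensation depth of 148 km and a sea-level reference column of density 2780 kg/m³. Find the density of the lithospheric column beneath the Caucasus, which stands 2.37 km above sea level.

Pratt balance: ρ_ref D = ρ (D + h).
ρ = ρ_ref D/(D + h) = 2780 × 148 km/(148 km + 2.37 km) = 2740 kg/m³.

2740 kg/m³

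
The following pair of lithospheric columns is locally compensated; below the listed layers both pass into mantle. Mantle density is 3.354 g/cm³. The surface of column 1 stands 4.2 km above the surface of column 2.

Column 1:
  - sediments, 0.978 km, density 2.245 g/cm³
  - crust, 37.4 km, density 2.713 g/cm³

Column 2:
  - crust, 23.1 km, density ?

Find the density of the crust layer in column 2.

Take the compensation level at the base of the deeper column (depth z_c below the surface of column 1) and equate Σ ρ_i t_i down to z_c; mantle fills any gap and the z_c terms cancel.
Column 1: 0.978×2.245 + 37.4×2.713 + (z_c − 38.378)×3.354
Column 2: 4.2×0 + 23.1×ρ + (z_c − 4.2 − 23.1)×3.354
The z_c×3.354 term appears on both sides and cancels. Collect the known terms of each column as K = Σ(ρt)_known − 3.354 × (depth of known layers): K_1 = 103.66181 − 3.354×38.378 = −25.058002; K_2 = 0 − 3.354×(4.2 + 23.1) = −91.5642.
Balance: K_1 = K_2 + 23.1×ρ, so ρ = (K_1 − K_2)/23.1 = 66.5062/23.1 = 2.88 g/cm³.

2.88 g/cm³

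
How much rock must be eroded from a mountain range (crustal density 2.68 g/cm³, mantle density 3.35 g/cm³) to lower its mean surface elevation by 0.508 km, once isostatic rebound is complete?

2.54 km

Net drop Δ = e − u = e − e ρ_c/ρ_m = e (ρ_m − ρ_c)/ρ_m.
e = Δ ρ_m/(ρ_m − ρ_c) = 0.508 km × 3.35/0.67 = 2.54 km.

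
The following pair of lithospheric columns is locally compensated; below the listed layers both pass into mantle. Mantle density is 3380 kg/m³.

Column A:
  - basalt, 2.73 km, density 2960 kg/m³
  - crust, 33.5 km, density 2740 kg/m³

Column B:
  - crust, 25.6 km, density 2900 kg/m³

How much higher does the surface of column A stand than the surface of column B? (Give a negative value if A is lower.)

3.05 km

For any compensation level in the mantle, the mantle terms cancel and isostasy reduces to e = (Σt_A − Σt_B) − (Σ(ρt)_A − Σ(ρt)_B) / ρ_m.
Σt_A = 36.23 km; Σt_B = 25.6 km; Σ(ρt)_A = 99870.8; Σ(ρt)_B = 74240 (in km·kg/m³).
e = (36.23 − 25.6) − (99870.8 − 74240) / 3380 = 3.05 km.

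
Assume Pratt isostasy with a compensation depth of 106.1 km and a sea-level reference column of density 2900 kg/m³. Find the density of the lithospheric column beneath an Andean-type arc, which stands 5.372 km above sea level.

2760 kg/m³

Pratt balance: ρ_ref D = ρ (D + h).
ρ = ρ_ref D/(D + h) = 2900 × 106.1 km/(106.1 km + 5.372 km) = 2760 kg/m³.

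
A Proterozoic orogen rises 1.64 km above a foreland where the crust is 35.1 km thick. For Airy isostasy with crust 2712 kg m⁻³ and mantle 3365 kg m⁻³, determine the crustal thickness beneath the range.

Root depth r = h ρ_c / (ρ_m − ρ_c) = 1.64 km × 2712 / 653 = 6.811 km.
Total thickness = T + h + r = 35.1 km + 1.64 km + 6.811 km = 43.6 km.

43.6 km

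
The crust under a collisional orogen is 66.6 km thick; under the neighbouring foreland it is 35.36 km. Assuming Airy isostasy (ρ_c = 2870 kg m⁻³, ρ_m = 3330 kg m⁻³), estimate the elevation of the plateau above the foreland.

4.32 km

Excess crust Δ = 66.6 km − 35.36 km = 31.24 km, split between elevation h and root r with h + r = Δ.
Airy balance ρ_c h = (ρ_m − ρ_c) r gives r = h ρ_c/(ρ_m − ρ_c), so h (1 + ρ_c/(ρ_m − ρ_c)) = Δ, i.e. h = Δ (ρ_m − ρ_c)/ρ_m.
h = 31.24 km × 460/3330 = 4.32 km.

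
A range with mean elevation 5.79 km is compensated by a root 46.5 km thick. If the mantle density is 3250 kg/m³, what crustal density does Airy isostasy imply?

2890 kg/m³

ρ_c h = (ρ_m − ρ_c) r → ρ_c (h + r) = ρ_m r → ρ_c = ρ_m r / (h + r).
ρ_c = 3250 × 46.5 km / (5.79 km + 46.5 km) = 2890 kg/m³.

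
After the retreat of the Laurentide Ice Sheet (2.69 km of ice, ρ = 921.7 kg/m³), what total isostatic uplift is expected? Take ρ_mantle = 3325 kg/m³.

Removing the load lets mantle flow back in; uplift u satisfies ρ_ice t = ρ_m u.
u = t ρ_ice/ρ_m = 2.69 km × 921.7/3325 = 0.746 km.

0.746 km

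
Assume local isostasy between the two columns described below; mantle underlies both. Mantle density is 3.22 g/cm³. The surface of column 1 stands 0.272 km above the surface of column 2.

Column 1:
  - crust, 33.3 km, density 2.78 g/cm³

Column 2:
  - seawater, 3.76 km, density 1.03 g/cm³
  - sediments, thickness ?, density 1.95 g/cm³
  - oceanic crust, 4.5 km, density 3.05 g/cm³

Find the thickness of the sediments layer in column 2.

3.76 km

Take the compensation level at the base of the deeper column (depth z_c below the surface of column 1) and equate Σ ρ_i t_i down to z_c; mantle fills any gap and the z_c terms cancel.
Column 1: 33.3×2.78 + (z_c − 33.3)×3.22
Column 2: 0.272×0 + 3.76×1.03 + x×1.95 + 4.5×3.05 + (z_c − 0.272 − 8.26 − x)×3.22
The z_c×3.22 term appears on both sides and cancels. Collect the known terms of each column as K = Σ(ρt)_known − 3.22 × (depth of known layers): K_1 = 92.574 − 3.22×33.3 = −14.652; K_2 = 17.5978 − 3.22×(0.272 + 8.26) = −9.87524.
Balance: K_1 = K_2 − x×(3.22 − 1.95), so x = (K_2 − K_1)/(3.22 − 1.95) = 4.77676/1.27 = 3.76 km.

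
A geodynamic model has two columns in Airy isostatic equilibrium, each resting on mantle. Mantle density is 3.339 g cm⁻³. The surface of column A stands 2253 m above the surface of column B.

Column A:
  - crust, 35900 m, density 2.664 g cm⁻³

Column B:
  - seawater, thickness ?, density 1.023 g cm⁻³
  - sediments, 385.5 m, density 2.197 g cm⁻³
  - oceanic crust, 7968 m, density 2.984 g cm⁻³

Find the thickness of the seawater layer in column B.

5800 m

Take the compensation level at the base of the deeper column (depth z_c below the surface of column A) and equate Σ ρ_i t_i down to z_c; mantle fills any gap and the z_c terms cancel.
Column A: 35900×2.664 + (z_c − 35900)×3.339
Column B: 2253×0 + x×1.023 + 385.5×2.197 + 7968×2.984 + (z_c − 2253 − 8353.5 − x)×3.339
The z_c×3.339 term appears on both sides and cancels. Collect the known terms of each column as K = Σ(ρt)_known − 3.339 × (depth of known layers): K_A = 95637.6 − 3.339×35900 = −24232.5; K_B = 24623.4555 − 3.339×(2253 + 8353.5) = −10791.648.
Balance: K_A = K_B − x×(3.339 − 1.023), so x = (K_B − K_A)/(3.339 − 1.023) = 13440.9/2.316 = 5800 m.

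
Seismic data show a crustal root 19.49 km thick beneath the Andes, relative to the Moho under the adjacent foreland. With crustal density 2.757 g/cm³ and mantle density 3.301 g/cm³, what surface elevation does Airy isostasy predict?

3.85 km

By Archimedes' principle applied to the lithosphere: ρ_c h = (ρ_m − ρ_c) r.
h = r (ρ_m − ρ_c) / ρ_c = 19.49 km × (3.301 − 2.757) / 2.757 = 3.85 km.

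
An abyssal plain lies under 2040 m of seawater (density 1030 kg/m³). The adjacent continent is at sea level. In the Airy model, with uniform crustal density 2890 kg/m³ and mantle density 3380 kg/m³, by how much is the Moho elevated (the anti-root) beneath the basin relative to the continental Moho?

By Archimedes' principle applied to the lithosphere: replacing crust with seawater at the top is compensated by replacing crust with mantle at the base: d (ρ_c − ρ_w) = a (ρ_m − ρ_c).
a = d (ρ_c − ρ_w)/(ρ_m − ρ_c) = 2040 m × 1860/490 = 7740 m.

7740 m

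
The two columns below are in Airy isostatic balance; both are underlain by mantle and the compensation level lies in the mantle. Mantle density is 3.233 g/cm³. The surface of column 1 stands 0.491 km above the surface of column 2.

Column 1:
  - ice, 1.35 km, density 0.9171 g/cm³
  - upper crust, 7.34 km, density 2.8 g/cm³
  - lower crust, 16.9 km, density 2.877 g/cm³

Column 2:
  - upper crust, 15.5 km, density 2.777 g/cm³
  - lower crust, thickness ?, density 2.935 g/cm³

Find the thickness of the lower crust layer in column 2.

12.3 km

Take the compensation level at the base of the deeper column (depth z_c below the surface of column 1) and equate Σ ρ_i t_i down to z_c; mantle fills any gap and the z_c terms cancel.
Column 1: 1.35×0.9171 + 7.34×2.8 + 16.9×2.877 + (z_c − 25.59)×3.233
Column 2: 0.491×0 + 15.5×2.777 + x×2.935 + (z_c − 0.491 − 15.5 − x)×3.233
The z_c×3.233 term appears on both sides and cancels. Collect the known terms of each column as K = Σ(ρt)_known − 3.233 × (depth of known layers): K_1 = 70.411385 − 3.233×25.59 = −12.321085; K_2 = 43.0435 − 3.233×(0.491 + 15.5) = −8.655403.
Balance: K_1 = K_2 − x×(3.233 − 2.935), so x = (K_2 − K_1)/(3.233 − 2.935) = 3.66568/0.298 = 12.3 km.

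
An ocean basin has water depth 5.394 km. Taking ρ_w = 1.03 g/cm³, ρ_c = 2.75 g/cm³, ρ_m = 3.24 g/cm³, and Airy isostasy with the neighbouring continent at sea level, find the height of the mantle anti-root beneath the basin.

In Airy isostatic equilibrium: replacing crust with seawater at the top is compensated by replacing crust with mantle at the base: d (ρ_c − ρ_w) = a (ρ_m − ρ_c).
a = d (ρ_c − ρ_w)/(ρ_m − ρ_c) = 5.394 km × 1.72/0.49 = 18.9 km.

18.9 km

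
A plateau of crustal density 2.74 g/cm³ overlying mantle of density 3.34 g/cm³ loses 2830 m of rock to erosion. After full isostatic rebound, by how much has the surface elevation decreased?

508 m

Rebound u = e ρ_c/ρ_m = 2830 m × 2.74/3.34 = 2322 m.
Net surface drop = e − u = 2830 m − 2322 m = e (ρ_m − ρ_c)/ρ_m = 508 m.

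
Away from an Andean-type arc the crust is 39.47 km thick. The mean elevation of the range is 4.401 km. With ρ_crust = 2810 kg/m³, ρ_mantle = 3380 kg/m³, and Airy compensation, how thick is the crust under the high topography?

Root depth r = h ρ_c / (ρ_m − ρ_c) = 4.401 km × 2810 / 570 = 21.7 km.
Total thickness = T + h + r = 39.47 km + 4.401 km + 21.7 km = 65.6 km.

65.6 km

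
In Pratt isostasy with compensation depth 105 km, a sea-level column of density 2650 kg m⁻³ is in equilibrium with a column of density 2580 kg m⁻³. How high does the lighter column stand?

ρ_ref D = ρ (D + h) → h = D (ρ_ref − ρ)/ρ.
h = 105 km × (2650 − 2580)/2580 = 2.85 km.

2.85 km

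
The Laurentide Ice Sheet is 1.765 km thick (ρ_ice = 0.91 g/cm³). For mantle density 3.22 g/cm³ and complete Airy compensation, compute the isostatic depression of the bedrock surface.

0.499 km

For local isostatic compensation: the ice load ρ_ice t is balanced by mantle displaced below, ρ_m s.
s = t ρ_ice / ρ_m = 1.765 km × 0.91/3.22 = 0.499 km.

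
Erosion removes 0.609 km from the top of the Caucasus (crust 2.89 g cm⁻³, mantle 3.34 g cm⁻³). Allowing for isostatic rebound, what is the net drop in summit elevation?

0.0821 km

Rebound u = e ρ_c/ρ_m = 0.609 km × 2.89/3.34 = 0.5269 km.
Net surface drop = e − u = 0.609 km − 0.5269 km = e (ρ_m − ρ_c)/ρ_m = 0.0821 km.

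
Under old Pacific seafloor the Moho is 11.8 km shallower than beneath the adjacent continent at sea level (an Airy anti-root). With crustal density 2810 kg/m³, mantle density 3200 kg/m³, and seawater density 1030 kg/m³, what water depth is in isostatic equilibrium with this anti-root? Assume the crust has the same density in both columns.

Replacing a thickness d of crust by seawater at the top must be balanced by replacing crust with mantle at the base: d (ρ_c − ρ_w) = a (ρ_m − ρ_c).
d = a (ρ_m − ρ_c)/(ρ_c − ρ_w) = 11.8 km × 390/1780 = 2.59 km.

2.59 km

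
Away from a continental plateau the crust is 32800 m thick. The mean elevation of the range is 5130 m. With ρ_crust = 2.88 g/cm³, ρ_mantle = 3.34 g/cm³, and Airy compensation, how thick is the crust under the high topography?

Root depth r = h ρ_c / (ρ_m − ρ_c) = 5130 m × 2.88 / 0.46 = 32120 m.
Total thickness = T + h + r = 32800 m + 5130 m + 32120 m = 70000 m.

70000 m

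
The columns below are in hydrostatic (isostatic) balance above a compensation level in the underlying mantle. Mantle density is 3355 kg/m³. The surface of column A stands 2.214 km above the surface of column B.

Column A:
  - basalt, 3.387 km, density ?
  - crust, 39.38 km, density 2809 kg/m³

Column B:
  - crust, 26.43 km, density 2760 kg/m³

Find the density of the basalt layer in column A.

Take the compensation level at the base of the deeper column (depth z_c below the surface of column A) and equate Σ ρ_i t_i down to z_c; mantle fills any gap and the z_c terms cancel.
Column A: 3.387×ρ + 39.38×2809 + (z_c − 42.767)×3355
Column B: 2.214×0 + 26.43×2760 + (z_c − 2.214 − 26.43)×3355
The z_c×3355 term appears on both sides and cancels. Collect the known terms of each column as K = Σ(ρt)_known − 3355 × (depth of known layers): K_A = 110618.42 − 3355×42.767 = −32864.865; K_B = 72946.8 − 3355×(2.214 + 26.43) = −23153.82.
Balance: K_A + 3.387×ρ = K_B, so ρ = (K_B − K_A)/3.387 = 9711.05/3.387 = 2870 kg/m³.

2870 kg/m³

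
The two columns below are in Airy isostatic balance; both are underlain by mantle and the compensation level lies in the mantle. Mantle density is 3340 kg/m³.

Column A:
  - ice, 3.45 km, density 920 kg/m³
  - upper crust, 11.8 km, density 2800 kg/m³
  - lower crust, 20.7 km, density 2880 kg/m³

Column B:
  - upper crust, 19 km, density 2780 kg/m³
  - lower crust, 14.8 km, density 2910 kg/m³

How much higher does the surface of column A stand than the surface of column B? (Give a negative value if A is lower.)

2.17 km

For any compensation level in the mantle, the mantle terms cancel and isostasy reduces to e = (Σt_A − Σt_B) − (Σ(ρt)_A − Σ(ρt)_B) / ρ_m.
Σt_A = 35.95 km; Σt_B = 33.8 km; Σ(ρt)_A = 95830; Σ(ρt)_B = 95888 (in km·kg/m³).
e = (35.95 − 33.8) − (95830 − 95888) / 3340 = 2.17 km.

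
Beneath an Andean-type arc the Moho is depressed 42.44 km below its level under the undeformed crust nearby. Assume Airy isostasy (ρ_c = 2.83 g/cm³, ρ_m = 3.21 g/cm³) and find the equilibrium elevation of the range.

5.7 km

Isostatic balance requires: ρ_c h = (ρ_m − ρ_c) r.
h = r (ρ_m − ρ_c) / ρ_c = 42.44 km × (3.21 − 2.83) / 2.83 = 5.7 km.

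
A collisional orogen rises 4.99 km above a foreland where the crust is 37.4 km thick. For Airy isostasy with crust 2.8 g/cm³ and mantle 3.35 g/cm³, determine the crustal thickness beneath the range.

67.8 km

Root depth r = h ρ_c / (ρ_m − ρ_c) = 4.99 km × 2.8 / 0.55 = 25.4 km.
Total thickness = T + h + r = 37.4 km + 4.99 km + 25.4 km = 67.8 km.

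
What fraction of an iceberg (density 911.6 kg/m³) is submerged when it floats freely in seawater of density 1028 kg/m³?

0.887

Submerged fraction = ρ_obj/ρ_fluid = 911.6/1028 = 0.887.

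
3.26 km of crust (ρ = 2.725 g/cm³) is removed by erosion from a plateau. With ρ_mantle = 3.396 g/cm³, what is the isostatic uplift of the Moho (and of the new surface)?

2.62 km

Unloading: uplift u = e ρ_c/ρ_m = 3.26 km × 2.725/3.396 = 2.62 km.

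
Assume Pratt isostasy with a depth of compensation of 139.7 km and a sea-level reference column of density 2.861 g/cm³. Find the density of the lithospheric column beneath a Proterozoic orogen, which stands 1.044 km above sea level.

Pratt balance: ρ_ref D = ρ (D + h).
ρ = ρ_ref D/(D + h) = 2.861 × 139.7 km/(139.7 km + 1.044 km) = 2.84 g/cm³.

2.84 g/cm³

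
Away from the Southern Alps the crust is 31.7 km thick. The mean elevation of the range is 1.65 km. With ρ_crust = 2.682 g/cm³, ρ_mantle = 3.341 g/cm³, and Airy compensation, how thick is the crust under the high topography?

Root depth r = h ρ_c / (ρ_m − ρ_c) = 1.65 km × 2.682 / 0.659 = 6.715 km.
Total thickness = T + h + r = 31.7 km + 1.65 km + 6.715 km = 40.1 km.

40.1 km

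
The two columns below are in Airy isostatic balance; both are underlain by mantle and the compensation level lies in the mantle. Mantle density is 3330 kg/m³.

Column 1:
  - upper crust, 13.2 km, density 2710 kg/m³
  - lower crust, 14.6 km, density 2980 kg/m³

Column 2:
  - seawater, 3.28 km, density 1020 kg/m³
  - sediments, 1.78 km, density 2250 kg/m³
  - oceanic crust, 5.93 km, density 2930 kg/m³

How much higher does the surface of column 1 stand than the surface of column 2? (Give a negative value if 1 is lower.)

0.427 km

For any compensation level in the mantle, the mantle terms cancel and isostasy reduces to e = (Σt_1 − Σt_2) − (Σ(ρt)_1 − Σ(ρt)_2) / ρ_m.
Σt_1 = 27.8 km; Σt_2 = 10.99 km; Σ(ρt)_1 = 79280; Σ(ρt)_2 = 24725.5 (in km·kg/m³).
e = (27.8 − 10.99) − (79280 − 24725.5) / 3330 = 0.427 km.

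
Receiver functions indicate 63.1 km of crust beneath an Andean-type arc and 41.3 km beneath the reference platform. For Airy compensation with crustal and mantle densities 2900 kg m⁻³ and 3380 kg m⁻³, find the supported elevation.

Excess crust Δ = 63.1 km − 41.3 km = 21.8 km, split between elevation h and root r with h + r = Δ.
Airy balance ρ_c h = (ρ_m − ρ_c) r gives r = h ρ_c/(ρ_m − ρ_c), so h (1 + ρ_c/(ρ_m − ρ_c)) = Δ, i.e. h = Δ (ρ_m − ρ_c)/ρ_m.
h = 21.8 km × 480/3380 = 3.1 km.

3.1 km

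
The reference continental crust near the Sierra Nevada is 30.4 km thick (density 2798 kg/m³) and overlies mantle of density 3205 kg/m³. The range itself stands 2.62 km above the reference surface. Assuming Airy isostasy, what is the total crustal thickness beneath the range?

51 km

Root depth r = h ρ_c / (ρ_m − ρ_c) = 2.62 km × 2798 / 407 = 18.01 km.
Total thickness = T + h + r = 30.4 km + 2.62 km + 18.01 km = 51 km.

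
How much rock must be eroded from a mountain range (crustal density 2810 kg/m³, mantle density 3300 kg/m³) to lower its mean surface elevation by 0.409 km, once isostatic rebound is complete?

Net drop Δ = e − u = e − e ρ_c/ρ_m = e (ρ_m − ρ_c)/ρ_m.
e = Δ ρ_m/(ρ_m − ρ_c) = 0.409 km × 3300/490 = 2.75 km.

2.75 km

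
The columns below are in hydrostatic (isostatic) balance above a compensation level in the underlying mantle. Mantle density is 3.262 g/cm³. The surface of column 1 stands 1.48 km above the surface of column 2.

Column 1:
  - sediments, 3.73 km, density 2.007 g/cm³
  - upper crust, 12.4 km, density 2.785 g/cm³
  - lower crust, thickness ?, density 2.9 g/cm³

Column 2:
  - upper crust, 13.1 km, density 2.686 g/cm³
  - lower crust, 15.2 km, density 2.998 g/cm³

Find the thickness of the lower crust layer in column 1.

16 km

Take the compensation level at the base of the deeper column (depth z_c below the surface of column 1) and equate Σ ρ_i t_i down to z_c; mantle fills any gap and the z_c terms cancel.
Column 1: 3.73×2.007 + 12.4×2.785 + x×2.9 + (z_c − 16.13 − x)×3.262
Column 2: 1.48×0 + 13.1×2.686 + 15.2×2.998 + (z_c − 1.48 − 28.3)×3.262
The z_c×3.262 term appears on both sides and cancels. Collect the known terms of each column as K = Σ(ρt)_known − 3.262 × (depth of known layers): K_1 = 42.02011 − 3.262×16.13 = −10.59595; K_2 = 80.7562 − 3.262×(1.48 + 28.3) = −16.38616.
Balance: K_1 − x×(3.262 − 2.9) = K_2, so x = (K_1 − K_2)/(3.262 − 2.9) = 5.79021/0.362 = 16 km.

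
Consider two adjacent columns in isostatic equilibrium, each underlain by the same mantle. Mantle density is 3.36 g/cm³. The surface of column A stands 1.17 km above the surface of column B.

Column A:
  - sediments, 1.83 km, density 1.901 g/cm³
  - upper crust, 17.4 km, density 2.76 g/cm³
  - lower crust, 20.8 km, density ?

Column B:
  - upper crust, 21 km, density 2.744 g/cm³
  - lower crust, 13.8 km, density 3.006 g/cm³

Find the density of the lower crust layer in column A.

Take the compensation level at the base of the deeper column (depth z_c below the surface of column A) and equate Σ ρ_i t_i down to z_c; mantle fills any gap and the z_c terms cancel.
Column A: 1.83×1.901 + 17.4×2.76 + 20.8×ρ + (z_c − 40.03)×3.36
Column B: 1.17×0 + 21×2.744 + 13.8×3.006 + (z_c − 1.17 − 34.8)×3.36
The z_c×3.36 term appears on both sides and cancels. Collect the known terms of each column as K = Σ(ρt)_known − 3.36 × (depth of known layers): K_A = 51.50283 − 3.36×40.03 = −82.99797; K_B = 99.1068 − 3.36×(1.17 + 34.8) = −21.7524.
Balance: K_A + 20.8×ρ = K_B, so ρ = (K_B − K_A)/20.8 = 61.2456/20.8 = 2.94 g/cm³.

2.94 g/cm³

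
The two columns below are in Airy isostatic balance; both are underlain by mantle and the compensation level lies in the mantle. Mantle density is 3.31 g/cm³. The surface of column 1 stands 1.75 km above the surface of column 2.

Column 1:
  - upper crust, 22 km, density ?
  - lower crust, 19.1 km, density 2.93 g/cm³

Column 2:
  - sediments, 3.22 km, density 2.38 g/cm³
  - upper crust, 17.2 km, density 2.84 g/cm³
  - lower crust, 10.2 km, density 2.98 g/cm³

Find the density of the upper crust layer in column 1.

2.72 g/cm³

Take the compensation level at the base of the deeper column (depth z_c below the surface of column 1) and equate Σ ρ_i t_i down to z_c; mantle fills any gap and the z_c terms cancel.
Column 1: 22×ρ + 19.1×2.93 + (z_c − 41.1)×3.31
Column 2: 1.75×0 + 3.22×2.38 + 17.2×2.84 + 10.2×2.98 + (z_c − 1.75 − 30.62)×3.31
The z_c×3.31 term appears on both sides and cancels. Collect the known terms of each column as K = Σ(ρt)_known − 3.31 × (depth of known layers): K_1 = 55.963 − 3.31×41.1 = −80.078; K_2 = 86.9076 − 3.31×(1.75 + 30.62) = −20.2371.
Balance: K_1 + 22×ρ = K_2, so ρ = (K_2 − K_1)/22 = 59.8409/22 = 2.72 g/cm³.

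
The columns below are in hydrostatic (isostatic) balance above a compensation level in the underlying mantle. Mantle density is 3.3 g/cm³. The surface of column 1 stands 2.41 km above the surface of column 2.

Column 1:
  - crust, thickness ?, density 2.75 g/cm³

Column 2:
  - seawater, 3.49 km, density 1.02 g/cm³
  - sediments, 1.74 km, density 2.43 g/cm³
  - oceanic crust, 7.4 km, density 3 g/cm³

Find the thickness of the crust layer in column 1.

35.7 km

Take the compensation level at the base of the deeper column (depth z_c below the surface of column 1) and equate Σ ρ_i t_i down to z_c; mantle fills any gap and the z_c terms cancel.
Column 1: x×2.75 + (z_c − 0 − x)×3.3
Column 2: 2.41×0 + 3.49×1.02 + 1.74×2.43 + 7.4×3 + (z_c − 2.41 − 12.63)×3.3
The z_c×3.3 term appears on both sides and cancels. Collect the known terms of each column as K = Σ(ρt)_known − 3.3 × (depth of known layers): K_1 = 0 − 3.3×0 = 0; K_2 = 29.988 − 3.3×(2.41 + 12.63) = −19.644.
Balance: K_1 − x×(3.3 − 2.75) = K_2, so x = (K_1 − K_2)/(3.3 − 2.75) = 19.644/0.55 = 35.7 km.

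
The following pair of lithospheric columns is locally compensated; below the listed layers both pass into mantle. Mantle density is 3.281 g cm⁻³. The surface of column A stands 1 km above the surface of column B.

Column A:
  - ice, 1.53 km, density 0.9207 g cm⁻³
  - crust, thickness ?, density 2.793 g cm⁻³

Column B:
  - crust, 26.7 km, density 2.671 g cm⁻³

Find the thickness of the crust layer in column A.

32.7 km

Take the compensation level at the base of the deeper column (depth z_c below the surface of column A) and equate Σ ρ_i t_i down to z_c; mantle fills any gap and the z_c terms cancel.
Column A: 1.53×0.9207 + x×2.793 + (z_c − 1.53 − x)×3.281
Column B: 1×0 + 26.7×2.671 + (z_c − 1 − 26.7)×3.281
The z_c×3.281 term appears on both sides and cancels. Collect the known terms of each column as K = Σ(ρt)_known − 3.281 × (depth of known layers): K_A = 1.408671 − 3.281×1.53 = −3.611259; K_B = 71.3157 − 3.281×(1 + 26.7) = −19.568.
Balance: K_A − x×(3.281 − 2.793) = K_B, so x = (K_A − K_B)/(3.281 − 2.793) = 15.9567/0.488 = 32.7 km.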